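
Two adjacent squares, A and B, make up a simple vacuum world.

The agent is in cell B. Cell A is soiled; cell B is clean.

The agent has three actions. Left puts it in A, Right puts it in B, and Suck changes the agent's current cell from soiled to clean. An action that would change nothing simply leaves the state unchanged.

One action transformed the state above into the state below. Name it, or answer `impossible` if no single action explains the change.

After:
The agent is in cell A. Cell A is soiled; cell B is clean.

try  Left: <A|soiled|clean>  ← match
try Right: <B|soiled|clean>
try  Suck: <B|soiled|clean>

Left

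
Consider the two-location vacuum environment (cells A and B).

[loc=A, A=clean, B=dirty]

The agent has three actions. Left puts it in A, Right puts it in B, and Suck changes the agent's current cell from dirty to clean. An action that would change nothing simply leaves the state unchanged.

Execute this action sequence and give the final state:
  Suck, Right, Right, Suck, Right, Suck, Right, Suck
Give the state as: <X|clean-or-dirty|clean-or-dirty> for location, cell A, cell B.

Suck (#1): <A|clean|dirty>
Right (#2): <B|clean|dirty>
Right (#3): <B|clean|dirty>
Suck (#4): <B|clean|clean>
Right (#5): <B|clean|clean>
Suck (#6): <B|clean|clean>
Right (#7): <B|clean|clean>
Suck (#8): <B|clean|clean>

<B|clean|clean>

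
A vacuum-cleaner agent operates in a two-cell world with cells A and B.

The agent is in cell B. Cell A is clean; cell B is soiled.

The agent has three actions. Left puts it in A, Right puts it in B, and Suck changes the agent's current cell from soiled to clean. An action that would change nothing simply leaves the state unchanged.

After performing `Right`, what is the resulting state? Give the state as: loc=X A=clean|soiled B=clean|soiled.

loc=B A=clean B=soiled

start: loc=B A=clean B=soiled
1. Right → loc=B A=clean B=soiled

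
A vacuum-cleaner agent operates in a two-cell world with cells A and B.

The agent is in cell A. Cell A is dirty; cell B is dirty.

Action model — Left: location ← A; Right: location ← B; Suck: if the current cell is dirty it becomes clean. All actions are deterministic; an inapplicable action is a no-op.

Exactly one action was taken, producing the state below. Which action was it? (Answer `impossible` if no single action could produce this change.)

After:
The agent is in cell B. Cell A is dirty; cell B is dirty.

try  Left: loc=A A=dirty B=dirty
try Right: loc=B A=dirty B=dirty  ← match
try  Suck: loc=A A=clean B=dirty

Right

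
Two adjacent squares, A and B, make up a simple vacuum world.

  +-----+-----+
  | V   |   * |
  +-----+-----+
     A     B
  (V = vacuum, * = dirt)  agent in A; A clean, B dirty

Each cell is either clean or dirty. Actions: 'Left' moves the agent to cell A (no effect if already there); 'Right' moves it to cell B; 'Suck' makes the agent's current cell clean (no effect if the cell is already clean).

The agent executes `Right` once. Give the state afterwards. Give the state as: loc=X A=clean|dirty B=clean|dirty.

start: loc=A A=clean B=dirty
1) do Right; now loc=B A=clean B=dirty

loc=B A=clean B=dirty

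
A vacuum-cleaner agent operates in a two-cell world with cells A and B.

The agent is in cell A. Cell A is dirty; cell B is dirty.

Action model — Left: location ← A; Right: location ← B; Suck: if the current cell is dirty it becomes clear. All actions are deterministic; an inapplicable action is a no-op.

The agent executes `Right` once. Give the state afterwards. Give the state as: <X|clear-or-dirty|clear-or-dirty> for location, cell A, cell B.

<B|dirty|dirty>

start: <A|dirty|dirty>
step 1/1 (Right): <B|dirty|dirty>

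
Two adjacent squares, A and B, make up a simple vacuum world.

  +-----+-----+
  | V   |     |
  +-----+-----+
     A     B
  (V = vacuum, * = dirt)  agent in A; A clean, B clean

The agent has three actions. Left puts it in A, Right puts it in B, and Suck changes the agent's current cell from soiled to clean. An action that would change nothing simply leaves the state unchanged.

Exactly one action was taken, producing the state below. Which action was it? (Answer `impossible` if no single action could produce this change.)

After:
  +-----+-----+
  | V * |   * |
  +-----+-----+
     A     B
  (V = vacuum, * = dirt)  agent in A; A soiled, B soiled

impossible

try  Left: loc=A A=clean B=clean
try Right: loc=B A=clean B=clean
try  Suck: loc=A A=clean B=clean
no single action produces the after-state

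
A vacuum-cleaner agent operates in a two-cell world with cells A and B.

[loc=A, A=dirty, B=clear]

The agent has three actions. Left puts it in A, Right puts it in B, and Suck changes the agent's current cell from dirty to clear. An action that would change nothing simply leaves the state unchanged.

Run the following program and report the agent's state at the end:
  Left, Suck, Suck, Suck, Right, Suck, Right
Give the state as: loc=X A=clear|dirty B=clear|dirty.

loc=B A=clear B=clear

Left (#1): loc=A A=dirty B=clear
Suck (#2): loc=A A=clear B=clear
Suck (#3): loc=A A=clear B=clear
Suck (#4): loc=A A=clear B=clear
Right (#5): loc=B A=clear B=clear
Suck (#6): loc=B A=clear B=clear
Right (#7): loc=B A=clear B=clear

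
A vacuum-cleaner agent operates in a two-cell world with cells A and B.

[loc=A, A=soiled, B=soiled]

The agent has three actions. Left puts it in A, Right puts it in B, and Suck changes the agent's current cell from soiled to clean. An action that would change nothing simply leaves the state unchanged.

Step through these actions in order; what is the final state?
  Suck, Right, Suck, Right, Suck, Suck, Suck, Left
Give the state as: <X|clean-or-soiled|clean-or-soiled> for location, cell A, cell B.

1. Suck → <A|clean|soiled>
2. Right → <B|clean|soiled>
3. Suck → <B|clean|clean>
4. Right → <B|clean|clean>
5. Suck → <B|clean|clean>
6. Suck → <B|clean|clean>
7. Suck → <B|clean|clean>
8. Left → <A|clean|clean>

<A|clean|clean>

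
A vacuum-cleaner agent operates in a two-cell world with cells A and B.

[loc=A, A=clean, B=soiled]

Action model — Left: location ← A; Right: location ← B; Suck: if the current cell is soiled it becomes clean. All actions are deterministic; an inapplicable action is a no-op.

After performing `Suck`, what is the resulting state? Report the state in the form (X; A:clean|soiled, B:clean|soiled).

start: (A; A:clean, B:soiled)
[1] after Suck: (A; A:clean, B:soiled)

(A; A:clean, B:soiled)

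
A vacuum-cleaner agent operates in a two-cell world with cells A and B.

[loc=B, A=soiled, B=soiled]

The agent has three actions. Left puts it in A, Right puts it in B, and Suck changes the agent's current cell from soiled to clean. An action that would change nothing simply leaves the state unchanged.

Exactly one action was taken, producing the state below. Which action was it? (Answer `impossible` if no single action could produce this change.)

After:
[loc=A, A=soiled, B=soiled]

Left

try  Left: in A — A soiled, B soiled  ← match
try Right: in B — A soiled, B soiled
try  Suck: in B — A soiled, B clean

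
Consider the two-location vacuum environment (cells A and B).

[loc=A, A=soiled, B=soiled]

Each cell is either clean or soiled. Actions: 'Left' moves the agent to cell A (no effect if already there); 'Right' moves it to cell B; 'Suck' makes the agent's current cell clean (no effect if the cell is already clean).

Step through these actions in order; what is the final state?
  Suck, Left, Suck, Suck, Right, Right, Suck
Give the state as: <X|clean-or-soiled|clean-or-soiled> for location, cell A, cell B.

<B|clean|clean>

Suck (#1): <A|clean|soiled>
Left (#2): <A|clean|soiled>
Suck (#3): <A|clean|soiled>
Suck (#4): <A|clean|soiled>
Right (#5): <B|clean|soiled>
Right (#6): <B|clean|soiled>
Suck (#7): <B|clean|clean>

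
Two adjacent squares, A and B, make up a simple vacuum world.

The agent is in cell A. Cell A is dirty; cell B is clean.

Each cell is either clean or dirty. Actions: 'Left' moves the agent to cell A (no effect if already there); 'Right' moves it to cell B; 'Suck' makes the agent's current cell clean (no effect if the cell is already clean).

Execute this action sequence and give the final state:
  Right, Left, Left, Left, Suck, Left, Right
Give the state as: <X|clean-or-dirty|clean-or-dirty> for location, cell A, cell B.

[1] after Right: <B|dirty|clean>
[2] after Left: <A|dirty|clean>
[3] after Left: <A|dirty|clean>
[4] after Left: <A|dirty|clean>
[5] after Suck: <A|clean|clean>
[6] after Left: <A|clean|clean>
[7] after Right: <B|clean|clean>

<B|clean|clean>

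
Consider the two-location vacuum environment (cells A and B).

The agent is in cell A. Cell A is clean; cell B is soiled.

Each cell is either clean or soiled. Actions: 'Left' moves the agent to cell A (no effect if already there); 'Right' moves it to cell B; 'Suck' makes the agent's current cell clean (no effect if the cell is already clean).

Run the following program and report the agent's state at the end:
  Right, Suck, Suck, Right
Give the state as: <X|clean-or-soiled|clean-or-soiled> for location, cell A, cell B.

<B|clean|clean>

t=1 Right ⇒ <B|clean|soiled>
t=2 Suck ⇒ <B|clean|clean>
t=3 Suck ⇒ <B|clean|clean>
t=4 Right ⇒ <B|clean|clean>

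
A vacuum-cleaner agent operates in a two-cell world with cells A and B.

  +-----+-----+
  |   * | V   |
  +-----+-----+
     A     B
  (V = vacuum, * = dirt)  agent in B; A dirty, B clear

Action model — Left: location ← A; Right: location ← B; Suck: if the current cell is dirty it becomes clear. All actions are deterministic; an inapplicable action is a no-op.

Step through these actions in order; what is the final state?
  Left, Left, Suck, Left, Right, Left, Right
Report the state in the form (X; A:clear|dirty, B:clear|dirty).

(B; A:clear, B:clear)

[1] after Left: (A; A:dirty, B:clear)
[2] after Left: (A; A:dirty, B:clear)
[3] after Suck: (A; A:clear, B:clear)
[4] after Left: (A; A:clear, B:clear)
[5] after Right: (B; A:clear, B:clear)
[6] after Left: (A; A:clear, B:clear)
[7] after Right: (B; A:clear, B:clear)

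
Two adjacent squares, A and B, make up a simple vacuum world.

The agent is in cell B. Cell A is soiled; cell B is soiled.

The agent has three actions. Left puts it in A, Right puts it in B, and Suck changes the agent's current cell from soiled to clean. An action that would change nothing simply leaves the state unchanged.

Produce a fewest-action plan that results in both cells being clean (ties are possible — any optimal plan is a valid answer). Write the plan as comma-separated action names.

Suck, Left, Suck

1) do Suck; now <B|soiled|clean>
2) do Left; now <A|soiled|clean>
3) do Suck; now <A|clean|clean>
min 3: Suck B + move + Suck A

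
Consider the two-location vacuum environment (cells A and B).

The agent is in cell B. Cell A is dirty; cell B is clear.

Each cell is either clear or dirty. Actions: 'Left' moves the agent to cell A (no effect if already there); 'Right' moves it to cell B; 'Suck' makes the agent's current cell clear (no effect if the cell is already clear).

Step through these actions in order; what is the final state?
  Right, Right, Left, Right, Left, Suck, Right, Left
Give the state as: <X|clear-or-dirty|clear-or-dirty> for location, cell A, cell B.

step 1/8 (Right): <B|dirty|clear>
step 2/8 (Right): <B|dirty|clear>
step 3/8 (Left): <A|dirty|clear>
step 4/8 (Right): <B|dirty|clear>
step 5/8 (Left): <A|dirty|clear>
step 6/8 (Suck): <A|clear|clear>
step 7/8 (Right): <B|clear|clear>
step 8/8 (Left): <A|clear|clear>

<A|clear|clear>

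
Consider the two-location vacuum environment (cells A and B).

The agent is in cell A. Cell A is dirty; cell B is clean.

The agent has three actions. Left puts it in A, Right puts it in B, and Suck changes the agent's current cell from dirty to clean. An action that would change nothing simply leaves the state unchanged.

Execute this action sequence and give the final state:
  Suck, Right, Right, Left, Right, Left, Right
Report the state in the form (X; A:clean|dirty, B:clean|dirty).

step 1/7 (Suck): (A; A:clean, B:clean)
step 2/7 (Right): (B; A:clean, B:clean)
step 3/7 (Right): (B; A:clean, B:clean)
step 4/7 (Left): (A; A:clean, B:clean)
step 5/7 (Right): (B; A:clean, B:clean)
step 6/7 (Left): (A; A:clean, B:clean)
step 7/7 (Right): (B; A:clean, B:clean)

(B; A:clean, B:clean)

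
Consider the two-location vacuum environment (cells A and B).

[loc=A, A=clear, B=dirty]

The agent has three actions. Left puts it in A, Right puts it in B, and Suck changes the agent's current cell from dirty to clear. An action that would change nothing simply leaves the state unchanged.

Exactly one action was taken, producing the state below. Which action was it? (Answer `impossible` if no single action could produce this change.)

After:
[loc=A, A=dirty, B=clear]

try  Left: (A; A:clear, B:dirty)
try Right: (B; A:clear, B:dirty)
try  Suck: (A; A:clear, B:dirty)
no single action produces the after-state

impossible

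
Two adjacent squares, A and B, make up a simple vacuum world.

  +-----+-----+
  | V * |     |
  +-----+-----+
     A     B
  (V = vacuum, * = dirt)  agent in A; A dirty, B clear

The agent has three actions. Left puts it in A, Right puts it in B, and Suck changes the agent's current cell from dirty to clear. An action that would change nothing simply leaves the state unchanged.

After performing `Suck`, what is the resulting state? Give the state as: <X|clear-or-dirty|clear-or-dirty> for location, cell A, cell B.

start: <A|dirty|clear>
Suck (#1): <A|clear|clear>

<A|clear|clear>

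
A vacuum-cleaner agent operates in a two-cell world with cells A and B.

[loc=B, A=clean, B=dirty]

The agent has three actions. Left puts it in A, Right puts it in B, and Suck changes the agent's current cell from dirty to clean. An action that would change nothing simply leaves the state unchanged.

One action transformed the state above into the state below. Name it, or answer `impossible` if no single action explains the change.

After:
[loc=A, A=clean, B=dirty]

try  Left: loc=A A=clean B=dirty  ← match
try Right: loc=B A=clean B=dirty
try  Suck: loc=B A=clean B=clean

Left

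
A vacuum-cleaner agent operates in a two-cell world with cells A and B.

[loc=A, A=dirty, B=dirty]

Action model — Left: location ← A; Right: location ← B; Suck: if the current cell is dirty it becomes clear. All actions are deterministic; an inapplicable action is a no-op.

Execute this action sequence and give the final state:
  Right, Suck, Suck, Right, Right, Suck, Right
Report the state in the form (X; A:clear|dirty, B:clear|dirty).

1. Right → (B; A:dirty, B:dirty)
2. Suck → (B; A:dirty, B:clear)
3. Suck → (B; A:dirty, B:clear)
4. Right → (B; A:dirty, B:clear)
5. Right → (B; A:dirty, B:clear)
6. Suck → (B; A:dirty, B:clear)
7. Right → (B; A:dirty, B:clear)

(B; A:dirty, B:clear)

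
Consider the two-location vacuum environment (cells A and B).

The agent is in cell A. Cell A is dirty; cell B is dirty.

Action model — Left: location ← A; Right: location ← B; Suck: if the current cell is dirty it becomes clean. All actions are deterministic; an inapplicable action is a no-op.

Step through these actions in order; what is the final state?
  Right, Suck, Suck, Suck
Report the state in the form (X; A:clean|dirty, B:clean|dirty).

1. Right → (B; A:dirty, B:dirty)
2. Suck → (B; A:dirty, B:clean)
3. Suck → (B; A:dirty, B:clean)
4. Suck → (B; A:dirty, B:clean)

(B; A:dirty, B:clean)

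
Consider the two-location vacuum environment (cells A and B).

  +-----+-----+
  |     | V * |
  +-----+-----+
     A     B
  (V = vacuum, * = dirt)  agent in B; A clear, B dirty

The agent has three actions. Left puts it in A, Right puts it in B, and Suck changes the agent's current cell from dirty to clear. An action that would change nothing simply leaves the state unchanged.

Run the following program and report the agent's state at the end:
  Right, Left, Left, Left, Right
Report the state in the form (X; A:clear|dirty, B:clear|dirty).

1. Right → (B; A:clear, B:dirty)
2. Left → (A; A:clear, B:dirty)
3. Left → (A; A:clear, B:dirty)
4. Left → (A; A:clear, B:dirty)
5. Right → (B; A:clear, B:dirty)

(B; A:clear, B:dirty)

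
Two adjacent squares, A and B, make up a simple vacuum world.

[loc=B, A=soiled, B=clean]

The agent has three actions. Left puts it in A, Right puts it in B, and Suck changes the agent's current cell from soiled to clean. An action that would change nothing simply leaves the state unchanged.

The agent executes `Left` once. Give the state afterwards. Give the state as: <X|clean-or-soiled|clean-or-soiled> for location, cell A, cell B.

<A|soiled|clean>

start: <B|soiled|clean>
1) do Left; now <A|soiled|clean>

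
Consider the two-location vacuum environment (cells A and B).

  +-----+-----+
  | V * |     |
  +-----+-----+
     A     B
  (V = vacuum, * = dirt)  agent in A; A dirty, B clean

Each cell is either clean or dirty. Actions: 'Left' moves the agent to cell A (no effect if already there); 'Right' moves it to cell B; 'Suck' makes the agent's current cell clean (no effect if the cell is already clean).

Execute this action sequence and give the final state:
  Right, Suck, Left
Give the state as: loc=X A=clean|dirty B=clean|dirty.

loc=A A=dirty B=clean

step 1/3 (Right): loc=B A=dirty B=clean
step 2/3 (Suck): loc=B A=dirty B=clean
step 3/3 (Left): loc=A A=dirty B=clean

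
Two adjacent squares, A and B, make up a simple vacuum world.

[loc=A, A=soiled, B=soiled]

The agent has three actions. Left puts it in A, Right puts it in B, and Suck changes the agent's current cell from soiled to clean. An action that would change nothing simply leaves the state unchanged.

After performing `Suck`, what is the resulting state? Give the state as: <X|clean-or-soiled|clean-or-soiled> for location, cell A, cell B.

<A|clean|soiled>

start: <A|soiled|soiled>
1. Suck → <A|clean|soiled>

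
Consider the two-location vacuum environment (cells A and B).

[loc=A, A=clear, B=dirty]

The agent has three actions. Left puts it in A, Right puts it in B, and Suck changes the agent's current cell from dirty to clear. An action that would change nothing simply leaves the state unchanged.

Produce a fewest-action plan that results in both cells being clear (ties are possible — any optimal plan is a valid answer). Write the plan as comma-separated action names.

1. Right → (B; A:clear, B:dirty)
2. Suck → (B; A:clear, B:clear)
min 2: go B then Suck

Right, Suck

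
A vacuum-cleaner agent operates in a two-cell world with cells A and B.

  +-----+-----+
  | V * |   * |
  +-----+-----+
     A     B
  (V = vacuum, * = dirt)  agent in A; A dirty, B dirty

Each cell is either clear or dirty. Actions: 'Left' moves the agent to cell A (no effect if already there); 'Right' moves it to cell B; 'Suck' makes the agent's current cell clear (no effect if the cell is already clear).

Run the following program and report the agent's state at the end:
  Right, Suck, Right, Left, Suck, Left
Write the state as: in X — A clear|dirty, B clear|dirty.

in A — A clear, B clear

Right (#1): in B — A dirty, B dirty
Suck (#2): in B — A dirty, B clear
Right (#3): in B — A dirty, B clear
Left (#4): in A — A dirty, B clear
Suck (#5): in A — A clear, B clear
Left (#6): in A — A clear, B clear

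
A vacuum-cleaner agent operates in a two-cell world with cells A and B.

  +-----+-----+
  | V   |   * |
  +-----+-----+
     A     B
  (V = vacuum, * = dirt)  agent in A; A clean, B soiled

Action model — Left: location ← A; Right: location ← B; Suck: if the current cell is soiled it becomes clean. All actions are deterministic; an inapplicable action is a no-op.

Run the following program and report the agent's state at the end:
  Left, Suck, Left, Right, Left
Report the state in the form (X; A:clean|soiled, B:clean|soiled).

t=1 Left ⇒ (A; A:clean, B:soiled)
t=2 Suck ⇒ (A; A:clean, B:soiled)
t=3 Left ⇒ (A; A:clean, B:soiled)
t=4 Right ⇒ (B; A:clean, B:soiled)
t=5 Left ⇒ (A; A:clean, B:soiled)

(A; A:clean, B:soiled)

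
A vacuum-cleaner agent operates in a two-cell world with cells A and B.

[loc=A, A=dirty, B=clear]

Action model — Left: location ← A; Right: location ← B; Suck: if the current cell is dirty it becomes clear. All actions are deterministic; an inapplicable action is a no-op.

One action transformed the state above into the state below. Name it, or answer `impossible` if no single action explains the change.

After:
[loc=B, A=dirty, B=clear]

Right

try  Left: (A; A:dirty, B:clear)
try Right: (B; A:dirty, B:clear)  ← match
try  Suck: (A; A:clear, B:clear)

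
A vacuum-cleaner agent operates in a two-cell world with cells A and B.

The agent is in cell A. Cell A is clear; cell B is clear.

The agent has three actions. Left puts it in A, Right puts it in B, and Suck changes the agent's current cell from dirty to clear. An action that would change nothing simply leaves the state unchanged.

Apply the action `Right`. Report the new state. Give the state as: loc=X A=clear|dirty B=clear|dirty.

start: loc=A A=clear B=clear
[1] after Right: loc=B A=clear B=clear

loc=B A=clear B=clear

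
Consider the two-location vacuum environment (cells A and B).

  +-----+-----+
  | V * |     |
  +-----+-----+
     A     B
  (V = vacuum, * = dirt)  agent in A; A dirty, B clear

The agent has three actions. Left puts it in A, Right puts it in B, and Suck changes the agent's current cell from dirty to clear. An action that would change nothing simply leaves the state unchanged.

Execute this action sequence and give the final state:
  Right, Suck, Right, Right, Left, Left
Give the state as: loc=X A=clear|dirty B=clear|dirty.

loc=A A=dirty B=clear

t=1 Right ⇒ loc=B A=dirty B=clear
t=2 Suck ⇒ loc=B A=dirty B=clear
t=3 Right ⇒ loc=B A=dirty B=clear
t=4 Right ⇒ loc=B A=dirty B=clear
t=5 Left ⇒ loc=A A=dirty B=clear
t=6 Left ⇒ loc=A A=dirty B=clear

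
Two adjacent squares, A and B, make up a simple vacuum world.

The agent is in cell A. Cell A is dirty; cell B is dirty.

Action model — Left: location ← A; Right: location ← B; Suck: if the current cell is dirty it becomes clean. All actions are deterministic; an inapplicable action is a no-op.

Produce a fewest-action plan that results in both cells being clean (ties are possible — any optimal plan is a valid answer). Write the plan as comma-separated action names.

t=1 Suck ⇒ in A — A clean, B dirty
t=2 Right ⇒ in B — A clean, B dirty
t=3 Suck ⇒ in B — A clean, B clean
min 3: Suck A + move + Suck B

Suck, Right, Suck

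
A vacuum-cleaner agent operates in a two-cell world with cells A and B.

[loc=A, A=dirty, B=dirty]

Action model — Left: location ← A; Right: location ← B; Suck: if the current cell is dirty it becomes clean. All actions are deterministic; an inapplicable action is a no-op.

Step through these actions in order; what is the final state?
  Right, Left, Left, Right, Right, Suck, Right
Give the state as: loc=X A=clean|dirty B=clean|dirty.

loc=B A=dirty B=clean

[1] after Right: loc=B A=dirty B=dirty
[2] after Left: loc=A A=dirty B=dirty
[3] after Left: loc=A A=dirty B=dirty
[4] after Right: loc=B A=dirty B=dirty
[5] after Right: loc=B A=dirty B=dirty
[6] after Suck: loc=B A=dirty B=clean
[7] after Right: loc=B A=dirty B=clean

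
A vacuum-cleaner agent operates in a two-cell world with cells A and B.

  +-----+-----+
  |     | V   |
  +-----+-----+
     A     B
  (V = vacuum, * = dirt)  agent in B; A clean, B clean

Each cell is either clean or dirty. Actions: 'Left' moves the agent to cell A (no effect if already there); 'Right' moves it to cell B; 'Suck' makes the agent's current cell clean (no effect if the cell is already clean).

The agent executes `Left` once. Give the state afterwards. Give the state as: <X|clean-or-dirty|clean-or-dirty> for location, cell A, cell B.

<A|clean|clean>

start: <B|clean|clean>
[1] after Left: <A|clean|clean>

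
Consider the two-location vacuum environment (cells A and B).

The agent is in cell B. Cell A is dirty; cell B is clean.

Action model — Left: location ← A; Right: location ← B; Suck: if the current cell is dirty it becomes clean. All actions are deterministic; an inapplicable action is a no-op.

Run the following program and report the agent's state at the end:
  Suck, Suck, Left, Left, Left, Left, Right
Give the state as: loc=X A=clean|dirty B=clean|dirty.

step 1/7 (Suck): loc=B A=dirty B=clean
step 2/7 (Suck): loc=B A=dirty B=clean
step 3/7 (Left): loc=A A=dirty B=clean
step 4/7 (Left): loc=A A=dirty B=clean
step 5/7 (Left): loc=A A=dirty B=clean
step 6/7 (Left): loc=A A=dirty B=clean
step 7/7 (Right): loc=B A=dirty B=clean

loc=B A=dirty B=clean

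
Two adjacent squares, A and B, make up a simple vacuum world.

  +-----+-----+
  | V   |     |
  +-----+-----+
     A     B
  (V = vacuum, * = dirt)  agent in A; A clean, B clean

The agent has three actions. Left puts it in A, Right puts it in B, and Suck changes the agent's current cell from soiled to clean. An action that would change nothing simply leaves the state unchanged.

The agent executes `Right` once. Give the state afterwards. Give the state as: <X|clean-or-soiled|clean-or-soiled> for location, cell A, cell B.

<B|clean|clean>

start: <A|clean|clean>
Right (#1): <B|clean|clean>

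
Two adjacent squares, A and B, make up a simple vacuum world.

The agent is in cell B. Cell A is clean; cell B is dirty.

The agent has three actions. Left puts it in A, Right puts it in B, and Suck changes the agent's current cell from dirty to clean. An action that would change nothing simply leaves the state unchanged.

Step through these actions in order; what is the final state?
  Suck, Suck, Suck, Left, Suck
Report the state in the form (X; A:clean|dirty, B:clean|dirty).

(A; A:clean, B:clean)

[1] after Suck: (B; A:clean, B:clean)
[2] after Suck: (B; A:clean, B:clean)
[3] after Suck: (B; A:clean, B:clean)
[4] after Left: (A; A:clean, B:clean)
[5] after Suck: (A; A:clean, B:clean)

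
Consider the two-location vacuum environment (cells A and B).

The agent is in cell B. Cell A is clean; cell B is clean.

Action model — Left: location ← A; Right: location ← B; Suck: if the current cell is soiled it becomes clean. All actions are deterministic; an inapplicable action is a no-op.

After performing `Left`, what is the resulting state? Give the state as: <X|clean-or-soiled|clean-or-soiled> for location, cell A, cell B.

start: <B|clean|clean>
1) do Left; now <A|clean|clean>

<A|clean|clean>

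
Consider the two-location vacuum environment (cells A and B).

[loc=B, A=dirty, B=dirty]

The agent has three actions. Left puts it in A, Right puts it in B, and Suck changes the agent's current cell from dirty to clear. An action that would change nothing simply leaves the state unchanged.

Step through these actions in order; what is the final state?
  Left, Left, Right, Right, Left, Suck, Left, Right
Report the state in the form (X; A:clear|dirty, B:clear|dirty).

1. Left → (A; A:dirty, B:dirty)
2. Left → (A; A:dirty, B:dirty)
3. Right → (B; A:dirty, B:dirty)
4. Right → (B; A:dirty, B:dirty)
5. Left → (A; A:dirty, B:dirty)
6. Suck → (A; A:clear, B:dirty)
7. Left → (A; A:clear, B:dirty)
8. Right → (B; A:clear, B:dirty)

(B; A:clear, B:dirty)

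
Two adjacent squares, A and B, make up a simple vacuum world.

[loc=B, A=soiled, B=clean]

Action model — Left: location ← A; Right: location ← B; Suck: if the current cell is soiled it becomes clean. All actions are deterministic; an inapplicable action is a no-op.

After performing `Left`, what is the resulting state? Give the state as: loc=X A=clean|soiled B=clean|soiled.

loc=A A=soiled B=clean

start: loc=B A=soiled B=clean
step 1/1 (Left): loc=A A=soiled B=clean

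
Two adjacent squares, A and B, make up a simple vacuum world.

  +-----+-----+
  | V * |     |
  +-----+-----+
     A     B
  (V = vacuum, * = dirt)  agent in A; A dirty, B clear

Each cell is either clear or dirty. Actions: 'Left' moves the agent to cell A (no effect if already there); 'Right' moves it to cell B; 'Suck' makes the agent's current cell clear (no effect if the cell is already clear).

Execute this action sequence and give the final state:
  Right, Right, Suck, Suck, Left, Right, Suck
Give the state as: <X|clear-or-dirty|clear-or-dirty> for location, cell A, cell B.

[1] after Right: <B|dirty|clear>
[2] after Right: <B|dirty|clear>
[3] after Suck: <B|dirty|clear>
[4] after Suck: <B|dirty|clear>
[5] after Left: <A|dirty|clear>
[6] after Right: <B|dirty|clear>
[7] after Suck: <B|dirty|clear>

<B|dirty|clear>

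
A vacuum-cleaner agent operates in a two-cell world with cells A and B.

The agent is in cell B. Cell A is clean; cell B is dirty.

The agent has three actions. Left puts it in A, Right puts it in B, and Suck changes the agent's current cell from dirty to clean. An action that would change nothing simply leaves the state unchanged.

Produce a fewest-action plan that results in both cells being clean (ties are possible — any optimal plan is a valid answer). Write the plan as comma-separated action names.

1) do Suck; now <B|clean|clean>
min 1: B is dirty, one Suck

Suck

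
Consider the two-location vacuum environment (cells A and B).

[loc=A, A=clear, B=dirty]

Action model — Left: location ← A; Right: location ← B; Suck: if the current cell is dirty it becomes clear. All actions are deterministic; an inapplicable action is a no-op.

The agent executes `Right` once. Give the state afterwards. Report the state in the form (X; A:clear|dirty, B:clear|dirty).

(B; A:clear, B:dirty)

start: (A; A:clear, B:dirty)
1) do Right; now (B; A:clear, B:dirty)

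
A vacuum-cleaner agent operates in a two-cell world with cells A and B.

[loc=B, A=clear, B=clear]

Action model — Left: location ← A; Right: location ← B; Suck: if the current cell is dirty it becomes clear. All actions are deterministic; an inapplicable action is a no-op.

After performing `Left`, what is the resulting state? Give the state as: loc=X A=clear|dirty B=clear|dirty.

start: loc=B A=clear B=clear
Left (#1): loc=A A=clear B=clear

loc=A A=clear B=clear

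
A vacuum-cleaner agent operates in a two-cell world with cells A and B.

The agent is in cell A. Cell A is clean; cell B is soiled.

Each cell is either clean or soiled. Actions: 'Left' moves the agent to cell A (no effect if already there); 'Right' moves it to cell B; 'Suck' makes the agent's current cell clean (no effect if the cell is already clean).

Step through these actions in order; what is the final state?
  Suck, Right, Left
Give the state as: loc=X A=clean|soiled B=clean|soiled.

loc=A A=clean B=soiled

1) do Suck; now loc=A A=clean B=soiled
2) do Right; now loc=B A=clean B=soiled
3) do Left; now loc=A A=clean B=soiled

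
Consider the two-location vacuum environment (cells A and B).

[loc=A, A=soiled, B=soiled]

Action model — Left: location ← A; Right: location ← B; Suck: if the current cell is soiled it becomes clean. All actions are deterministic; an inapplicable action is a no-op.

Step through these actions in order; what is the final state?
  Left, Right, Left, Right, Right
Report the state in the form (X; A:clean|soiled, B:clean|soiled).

t=1 Left ⇒ (A; A:soiled, B:soiled)
t=2 Right ⇒ (B; A:soiled, B:soiled)
t=3 Left ⇒ (A; A:soiled, B:soiled)
t=4 Right ⇒ (B; A:soiled, B:soiled)
t=5 Right ⇒ (B; A:soiled, B:soiled)

(B; A:soiled, B:soiled)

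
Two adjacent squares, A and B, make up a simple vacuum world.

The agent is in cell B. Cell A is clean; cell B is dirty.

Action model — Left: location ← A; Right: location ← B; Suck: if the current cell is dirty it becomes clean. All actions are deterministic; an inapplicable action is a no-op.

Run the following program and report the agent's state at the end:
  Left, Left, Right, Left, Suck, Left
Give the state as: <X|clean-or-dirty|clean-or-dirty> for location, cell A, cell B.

[1] after Left: <A|clean|dirty>
[2] after Left: <A|clean|dirty>
[3] after Right: <B|clean|dirty>
[4] after Left: <A|clean|dirty>
[5] after Suck: <A|clean|dirty>
[6] after Left: <A|clean|dirty>

<A|clean|dirty>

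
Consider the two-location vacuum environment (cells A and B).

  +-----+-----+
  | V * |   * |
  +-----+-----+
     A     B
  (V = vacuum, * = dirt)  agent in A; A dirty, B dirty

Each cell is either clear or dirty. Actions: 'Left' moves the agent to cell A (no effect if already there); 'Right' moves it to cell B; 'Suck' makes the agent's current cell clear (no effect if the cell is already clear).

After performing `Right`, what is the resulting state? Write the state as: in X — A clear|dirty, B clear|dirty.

in B — A dirty, B dirty

start: in A — A dirty, B dirty
step 1/1 (Right): in B — A dirty, B dirty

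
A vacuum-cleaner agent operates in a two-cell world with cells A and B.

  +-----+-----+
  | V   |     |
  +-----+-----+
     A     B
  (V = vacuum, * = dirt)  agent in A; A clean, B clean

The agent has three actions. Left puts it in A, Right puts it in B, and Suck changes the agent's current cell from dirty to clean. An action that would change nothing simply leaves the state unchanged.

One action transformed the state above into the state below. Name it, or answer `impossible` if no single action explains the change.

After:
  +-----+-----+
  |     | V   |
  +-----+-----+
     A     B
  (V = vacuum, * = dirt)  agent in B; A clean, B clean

Right

try  Left: (A; A:clean, B:clean)
try Right: (B; A:clean, B:clean)  ← match
try  Suck: (A; A:clean, B:clean)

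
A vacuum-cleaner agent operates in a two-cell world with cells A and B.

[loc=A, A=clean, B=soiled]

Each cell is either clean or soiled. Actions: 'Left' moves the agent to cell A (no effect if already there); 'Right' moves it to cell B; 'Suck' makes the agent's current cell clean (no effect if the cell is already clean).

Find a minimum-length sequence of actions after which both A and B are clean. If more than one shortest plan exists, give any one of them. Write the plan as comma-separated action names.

t=1 Right ⇒ (B; A:clean, B:soiled)
t=2 Suck ⇒ (B; A:clean, B:clean)
min 2: go B then Suck

Right, Suck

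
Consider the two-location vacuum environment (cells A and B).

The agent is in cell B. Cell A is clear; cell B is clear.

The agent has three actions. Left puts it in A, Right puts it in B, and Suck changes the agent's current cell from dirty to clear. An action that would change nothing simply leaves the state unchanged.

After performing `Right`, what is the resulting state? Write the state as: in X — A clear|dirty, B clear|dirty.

start: in B — A clear, B clear
1) do Right; now in B — A clear, B clear

in B — A clear, B clear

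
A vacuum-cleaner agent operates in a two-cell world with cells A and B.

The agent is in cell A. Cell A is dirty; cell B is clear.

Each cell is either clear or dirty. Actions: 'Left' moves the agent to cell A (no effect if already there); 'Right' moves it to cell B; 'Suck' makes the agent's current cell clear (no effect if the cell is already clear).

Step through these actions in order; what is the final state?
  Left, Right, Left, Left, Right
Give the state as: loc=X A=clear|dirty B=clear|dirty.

loc=B A=dirty B=clear

t=1 Left ⇒ loc=A A=dirty B=clear
t=2 Right ⇒ loc=B A=dirty B=clear
t=3 Left ⇒ loc=A A=dirty B=clear
t=4 Left ⇒ loc=A A=dirty B=clear
t=5 Right ⇒ loc=B A=dirty B=clear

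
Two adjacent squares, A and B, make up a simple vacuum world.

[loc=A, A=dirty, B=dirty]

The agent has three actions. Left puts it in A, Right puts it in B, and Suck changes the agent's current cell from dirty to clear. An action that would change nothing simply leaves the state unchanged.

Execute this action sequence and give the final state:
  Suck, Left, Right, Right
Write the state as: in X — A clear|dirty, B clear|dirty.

in B — A clear, B dirty

1) do Suck; now in A — A clear, B dirty
2) do Left; now in A — A clear, B dirty
3) do Right; now in B — A clear, B dirty
4) do Right; now in B — A clear, B dirty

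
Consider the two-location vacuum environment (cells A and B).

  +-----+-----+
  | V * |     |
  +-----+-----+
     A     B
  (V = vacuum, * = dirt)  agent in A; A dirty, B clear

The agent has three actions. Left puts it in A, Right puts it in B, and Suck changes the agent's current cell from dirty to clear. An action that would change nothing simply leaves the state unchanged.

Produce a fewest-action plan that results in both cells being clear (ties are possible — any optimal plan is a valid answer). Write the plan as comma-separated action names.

1) do Suck; now in A — A clear, B clear
min 1: A is dirty, one Suck

Suck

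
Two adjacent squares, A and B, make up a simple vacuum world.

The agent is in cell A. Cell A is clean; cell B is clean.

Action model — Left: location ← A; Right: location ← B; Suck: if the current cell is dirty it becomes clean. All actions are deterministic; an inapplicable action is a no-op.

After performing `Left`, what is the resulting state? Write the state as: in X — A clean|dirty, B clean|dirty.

start: in A — A clean, B clean
step 1/1 (Left): in A — A clean, B clean

in A — A clean, B clean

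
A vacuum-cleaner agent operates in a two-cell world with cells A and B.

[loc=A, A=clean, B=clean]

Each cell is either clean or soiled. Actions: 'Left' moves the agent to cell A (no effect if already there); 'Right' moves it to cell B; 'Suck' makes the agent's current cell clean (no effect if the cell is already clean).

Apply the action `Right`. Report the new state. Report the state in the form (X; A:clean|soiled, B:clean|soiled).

(B; A:clean, B:clean)

start: (A; A:clean, B:clean)
[1] after Right: (B; A:clean, B:clean)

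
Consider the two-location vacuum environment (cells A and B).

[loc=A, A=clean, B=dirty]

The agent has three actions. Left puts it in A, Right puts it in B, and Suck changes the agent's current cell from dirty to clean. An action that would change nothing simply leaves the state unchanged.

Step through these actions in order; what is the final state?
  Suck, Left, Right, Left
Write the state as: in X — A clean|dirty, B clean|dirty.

in A — A clean, B dirty

step 1/4 (Suck): in A — A clean, B dirty
step 2/4 (Left): in A — A clean, B dirty
step 3/4 (Right): in B — A clean, B dirty
step 4/4 (Left): in A — A clean, B dirty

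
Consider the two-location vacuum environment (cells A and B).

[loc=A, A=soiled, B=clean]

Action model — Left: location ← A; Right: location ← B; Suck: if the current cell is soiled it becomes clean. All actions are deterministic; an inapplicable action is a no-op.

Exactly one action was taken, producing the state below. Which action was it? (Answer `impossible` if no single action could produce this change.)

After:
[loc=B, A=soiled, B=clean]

Right

try  Left: (A; A:soiled, B:clean)
try Right: (B; A:soiled, B:clean)  ← match
try  Suck: (A; A:clean, B:clean)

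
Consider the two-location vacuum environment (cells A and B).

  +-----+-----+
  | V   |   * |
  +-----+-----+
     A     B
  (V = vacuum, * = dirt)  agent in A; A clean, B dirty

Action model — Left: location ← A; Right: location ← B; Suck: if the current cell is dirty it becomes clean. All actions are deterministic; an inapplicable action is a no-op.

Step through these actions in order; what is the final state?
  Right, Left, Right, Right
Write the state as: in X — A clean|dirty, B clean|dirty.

step 1/4 (Right): in B — A clean, B dirty
step 2/4 (Left): in A — A clean, B dirty
step 3/4 (Right): in B — A clean, B dirty
step 4/4 (Right): in B — A clean, B dirty

in B — A clean, B dirty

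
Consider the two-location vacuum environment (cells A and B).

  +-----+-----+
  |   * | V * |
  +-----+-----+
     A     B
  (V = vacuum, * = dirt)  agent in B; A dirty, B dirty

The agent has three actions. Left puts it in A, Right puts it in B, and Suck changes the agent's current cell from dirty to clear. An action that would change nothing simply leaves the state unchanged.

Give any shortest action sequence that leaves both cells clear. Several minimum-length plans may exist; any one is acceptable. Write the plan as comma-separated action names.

Suck, Left, Suck

step 1/3 (Suck): (B; A:dirty, B:clear)
step 2/3 (Left): (A; A:dirty, B:clear)
step 3/3 (Suck): (A; A:clear, B:clear)
min 3: Suck B + move + Suck A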